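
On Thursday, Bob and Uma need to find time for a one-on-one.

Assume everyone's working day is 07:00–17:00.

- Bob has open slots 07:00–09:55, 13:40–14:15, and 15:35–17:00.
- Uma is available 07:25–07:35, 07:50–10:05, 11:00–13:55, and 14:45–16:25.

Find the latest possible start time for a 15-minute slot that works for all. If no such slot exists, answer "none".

Bob ∩ Uma: 07:25–07:35, 07:50–09:55, 13:40–13:55, 15:35–16:25.
Windows ≥ 15 min: 07:50–09:55, 13:40–13:55, 15:35–16:25.
Latest start in the last window 15:35–16:25 is 16:25 − 15 min = 16:10.

16:10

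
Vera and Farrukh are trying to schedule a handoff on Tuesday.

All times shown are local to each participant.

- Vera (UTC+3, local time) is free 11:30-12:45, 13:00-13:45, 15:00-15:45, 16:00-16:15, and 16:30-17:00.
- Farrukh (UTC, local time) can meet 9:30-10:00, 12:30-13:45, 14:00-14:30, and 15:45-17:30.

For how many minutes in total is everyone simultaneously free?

Vera → UTC: 08:30–09:45, 10:00–10:45, 12:00–12:45, 13:00–13:15, 13:30–14:00.
Farrukh → UTC: 09:30–10:00, 12:30–13:45, 14:00–14:30, 15:45–17:30.
Vera ∩ Farrukh: 09:30–09:45, 12:30–12:45, 13:00–13:15, 13:30–13:45.
Total common minutes: 15 + 15 + 15 + 15 = 60.

60 minutes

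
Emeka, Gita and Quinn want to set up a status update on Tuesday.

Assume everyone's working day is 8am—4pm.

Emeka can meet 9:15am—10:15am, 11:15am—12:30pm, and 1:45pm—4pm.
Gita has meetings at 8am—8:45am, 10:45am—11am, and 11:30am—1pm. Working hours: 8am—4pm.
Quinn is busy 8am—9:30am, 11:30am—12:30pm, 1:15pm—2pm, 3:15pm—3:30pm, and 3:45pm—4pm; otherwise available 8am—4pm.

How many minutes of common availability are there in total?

Gita free within 08:00–16:00: 08:45–10:45, 11:00–11:30, 13:00–16:00.
Quinn free within 08:00–16:00: 09:30–11:30, 12:30–13:15, 14:00–15:15, 15:30–15:45.
Emeka ∩ Gita: 09:15–10:15, 11:15–11:30, 13:45–16:00.
Emeka ∩ Gita ∩ Quinn: 09:30–10:15, 11:15–11:30, 14:00–15:15, 15:30–15:45.
Total common minutes: 45 + 15 + 75 + 15 = 150.

150 minutes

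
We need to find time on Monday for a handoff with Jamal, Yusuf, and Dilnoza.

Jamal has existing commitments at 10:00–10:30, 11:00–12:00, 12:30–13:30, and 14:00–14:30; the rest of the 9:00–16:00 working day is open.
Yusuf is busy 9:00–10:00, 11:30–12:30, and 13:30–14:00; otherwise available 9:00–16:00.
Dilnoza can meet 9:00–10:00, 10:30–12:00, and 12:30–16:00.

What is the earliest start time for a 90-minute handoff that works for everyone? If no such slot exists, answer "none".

14:30

Jamal free within 09:00–16:00: 09:00–10:00, 10:30–11:00, 12:00–12:30, 13:30–14:00, 14:30–16:00.
Yusuf free within 09:00–16:00: 10:00–11:30, 12:30–13:30, 14:00–16:00.
Jamal ∩ Yusuf: 10:30–11:00, 14:30–16:00.
Jamal ∩ Yusuf ∩ Dilnoza: 10:30–11:00, 14:30–16:00.
Windows ≥ 90 min: 14:30–16:00.
Earliest such window starts at 14:30.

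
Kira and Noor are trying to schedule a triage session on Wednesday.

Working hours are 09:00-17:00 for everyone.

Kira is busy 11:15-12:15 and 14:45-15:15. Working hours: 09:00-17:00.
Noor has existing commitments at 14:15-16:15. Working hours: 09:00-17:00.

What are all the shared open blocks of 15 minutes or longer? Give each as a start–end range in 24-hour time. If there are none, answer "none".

09:00–11:15, 12:15–14:15, 16:15–17:00

Kira free within 09:00–17:00: 09:00–11:15, 12:15–14:45, 15:15–17:00.
Noor free within 09:00–17:00: 09:00–14:15, 16:15–17:00.
Kira ∩ Noor: 09:00–11:15, 12:15–14:15, 16:15–17:00.
Windows ≥ 15 min: 09:00–11:15, 12:15–14:15, 16:15–17:00.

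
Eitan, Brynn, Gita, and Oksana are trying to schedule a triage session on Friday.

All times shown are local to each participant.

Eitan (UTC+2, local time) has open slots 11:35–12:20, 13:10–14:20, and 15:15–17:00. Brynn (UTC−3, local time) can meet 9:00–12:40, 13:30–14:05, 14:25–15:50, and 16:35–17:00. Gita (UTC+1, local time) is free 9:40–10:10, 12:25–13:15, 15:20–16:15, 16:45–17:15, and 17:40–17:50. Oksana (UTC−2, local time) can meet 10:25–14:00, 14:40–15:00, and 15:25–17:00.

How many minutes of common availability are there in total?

40 minutes

Eitan → UTC: 09:35–10:20, 11:10–12:20, 13:15–15:00.
Brynn → UTC: 12:00–15:40, 16:30–17:05, 17:25–18:50, 19:35–20:00.
Gita → UTC: 08:40–09:10, 11:25–12:15, 14:20–15:15, 15:45–16:15, 16:40–16:50.
Oksana → UTC: 12:25–16:00, 16:40–17:00, 17:25–19:00.
Eitan ∩ Brynn: 12:00–12:20, 13:15–15:00.
Eitan ∩ Brynn ∩ Gita: 12:00–12:15, 14:20–15:00.
Eitan ∩ Brynn ∩ Gita ∩ Oksana: 14:20–15:00.
Total common minutes: 40.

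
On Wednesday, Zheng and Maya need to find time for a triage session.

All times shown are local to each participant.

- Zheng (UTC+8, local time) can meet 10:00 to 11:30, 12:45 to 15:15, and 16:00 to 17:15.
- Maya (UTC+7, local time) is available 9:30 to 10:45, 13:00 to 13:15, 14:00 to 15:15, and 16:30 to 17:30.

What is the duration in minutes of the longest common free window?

60 minutes

Zheng → UTC: 02:00–03:30, 04:45–07:15, 08:00–09:15.
Maya → UTC: 02:30–03:45, 06:00–06:15, 07:00–08:15, 09:30–10:30.
Zheng ∩ Maya: 02:30–03:30, 06:00–06:15, 07:00–07:15, 08:00–08:15.
Common window lengths: 60, 15, 15, 15 min; longest is 60.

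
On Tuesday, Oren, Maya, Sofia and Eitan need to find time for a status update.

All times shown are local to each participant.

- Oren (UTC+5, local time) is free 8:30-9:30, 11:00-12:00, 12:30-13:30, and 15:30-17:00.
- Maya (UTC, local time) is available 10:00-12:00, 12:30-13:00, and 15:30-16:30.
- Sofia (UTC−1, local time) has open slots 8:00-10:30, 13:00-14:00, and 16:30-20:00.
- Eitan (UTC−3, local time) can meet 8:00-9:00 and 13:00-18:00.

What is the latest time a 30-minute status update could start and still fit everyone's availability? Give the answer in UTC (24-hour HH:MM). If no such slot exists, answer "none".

Oren → UTC: 03:30–04:30, 06:00–07:00, 07:30–08:30, 10:30–12:00.
Maya → UTC: 10:00–12:00, 12:30–13:00, 15:30–16:30.
Sofia → UTC: 09:00–11:30, 14:00–15:00, 17:30–21:00.
Eitan → UTC: 11:00–12:00, 16:00–21:00.
Oren ∩ Maya: 10:30–12:00.
Oren ∩ Maya ∩ Sofia: 10:30–11:30.
Oren ∩ Maya ∩ Sofia ∩ Eitan: 11:00–11:30.
Windows ≥ 30 min: 11:00–11:30.
Latest start in the last window 11:00–11:30 is 11:30 − 30 min = 11:00.

11:00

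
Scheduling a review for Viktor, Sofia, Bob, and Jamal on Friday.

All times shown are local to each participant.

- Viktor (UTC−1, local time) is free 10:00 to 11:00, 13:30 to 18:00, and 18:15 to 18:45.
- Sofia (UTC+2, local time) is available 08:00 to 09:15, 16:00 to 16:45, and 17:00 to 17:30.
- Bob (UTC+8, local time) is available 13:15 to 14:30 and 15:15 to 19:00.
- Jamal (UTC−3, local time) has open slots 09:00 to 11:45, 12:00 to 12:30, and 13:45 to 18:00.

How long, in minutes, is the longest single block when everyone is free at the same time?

Viktor → UTC: 11:00–12:00, 14:30–19:00, 19:15–19:45.
Sofia → UTC: 06:00–07:15, 14:00–14:45, 15:00–15:30.
Bob → UTC: 05:15–06:30, 07:15–11:00.
Jamal → UTC: 12:00–14:45, 15:00–15:30, 16:45–21:00.
Viktor ∩ Sofia: 14:30–14:45, 15:00–15:30.
Viktor ∩ Sofia ∩ Bob: (none).
Viktor ∩ Sofia ∩ Bob ∩ Jamal: (none).
No common window.

0 minutes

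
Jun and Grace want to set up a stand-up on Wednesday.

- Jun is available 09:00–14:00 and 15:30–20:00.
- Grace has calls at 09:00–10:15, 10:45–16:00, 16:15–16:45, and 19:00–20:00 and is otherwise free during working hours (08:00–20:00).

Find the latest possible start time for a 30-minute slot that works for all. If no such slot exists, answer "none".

18:30

Grace free within 08:00–20:00: 08:00–09:00, 10:15–10:45, 16:00–16:15, 16:45–19:00.
Jun ∩ Grace: 10:15–10:45, 16:00–16:15, 16:45–19:00.
Windows ≥ 30 min: 10:15–10:45, 16:45–19:00.
Latest start in the last window 16:45–19:00 is 19:00 − 30 min = 18:30.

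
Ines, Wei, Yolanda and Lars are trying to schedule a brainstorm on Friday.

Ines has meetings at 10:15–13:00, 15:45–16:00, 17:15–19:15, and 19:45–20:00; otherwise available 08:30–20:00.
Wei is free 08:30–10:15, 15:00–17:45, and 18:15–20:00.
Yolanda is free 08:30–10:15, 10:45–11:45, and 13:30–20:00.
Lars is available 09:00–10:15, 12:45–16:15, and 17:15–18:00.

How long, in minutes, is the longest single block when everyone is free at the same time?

75 minutes

Ines free within 08:30–20:00: 08:30–10:15, 13:00–15:45, 16:00–17:15, 19:15–19:45.
Ines ∩ Wei: 08:30–10:15, 15:00–15:45, 16:00–17:15, 19:15–19:45.
Ines ∩ Wei ∩ Yolanda: 08:30–10:15, 15:00–15:45, 16:00–17:15, 19:15–19:45.
Ines ∩ Wei ∩ Yolanda ∩ Lars: 09:00–10:15, 15:00–15:45, 16:00–16:15.
Common window lengths: 75, 45, 15 min; longest is 75.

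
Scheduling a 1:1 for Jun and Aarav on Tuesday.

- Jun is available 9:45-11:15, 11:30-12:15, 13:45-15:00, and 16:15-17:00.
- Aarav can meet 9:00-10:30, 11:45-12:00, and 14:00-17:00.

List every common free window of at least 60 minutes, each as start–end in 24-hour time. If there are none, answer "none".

14:00–15:00

Jun ∩ Aarav: 09:45–10:30, 11:45–12:00, 14:00–15:00, 16:15–17:00.
Windows ≥ 60 min: 14:00–15:00.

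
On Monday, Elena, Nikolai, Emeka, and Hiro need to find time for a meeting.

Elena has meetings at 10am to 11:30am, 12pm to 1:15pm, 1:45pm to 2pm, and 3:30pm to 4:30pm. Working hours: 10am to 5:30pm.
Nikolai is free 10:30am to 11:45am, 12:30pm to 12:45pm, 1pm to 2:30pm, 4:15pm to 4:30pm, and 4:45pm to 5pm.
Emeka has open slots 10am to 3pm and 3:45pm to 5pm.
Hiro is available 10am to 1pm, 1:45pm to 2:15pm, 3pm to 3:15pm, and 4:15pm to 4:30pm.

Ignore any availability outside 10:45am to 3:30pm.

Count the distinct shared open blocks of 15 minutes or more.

2

Elena free within 10:00–17:30: 11:30–12:00, 13:15–13:45, 14:00–15:30, 16:30–17:30.
Elena ∩ Nikolai: 11:30–11:45, 13:15–13:45, 14:00–14:30, 16:45–17:00.
Elena ∩ Nikolai ∩ Emeka: 11:30–11:45, 13:15–13:45, 14:00–14:30, 16:45–17:00.
Elena ∩ Nikolai ∩ Emeka ∩ Hiro: 11:30–11:45, 14:00–14:15.
Restricted to 10:45–15:30: 11:30–11:45, 14:00–14:15.
Windows ≥ 15 min: 11:30–11:45, 14:00–14:15.
That's 2 windows.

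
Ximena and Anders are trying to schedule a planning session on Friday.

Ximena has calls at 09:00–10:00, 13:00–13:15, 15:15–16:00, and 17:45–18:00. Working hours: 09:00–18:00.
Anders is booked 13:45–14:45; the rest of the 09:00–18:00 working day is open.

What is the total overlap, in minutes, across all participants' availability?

Ximena free within 09:00–18:00: 10:00–13:00, 13:15–15:15, 16:00–17:45.
Anders free within 09:00–18:00: 09:00–13:45, 14:45–18:00.
Ximena ∩ Anders: 10:00–13:00, 13:15–13:45, 14:45–15:15, 16:00–17:45.
Total common minutes: 180 + 30 + 30 + 105 = 345.

345 minutes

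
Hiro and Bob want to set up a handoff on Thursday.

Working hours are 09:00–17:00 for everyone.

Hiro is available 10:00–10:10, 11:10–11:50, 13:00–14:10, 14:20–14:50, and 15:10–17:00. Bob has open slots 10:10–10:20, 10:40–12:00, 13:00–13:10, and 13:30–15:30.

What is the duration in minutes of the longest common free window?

40 minutes

Hiro ∩ Bob: 11:10–11:50, 13:00–13:10, 13:30–14:10, 14:20–14:50, 15:10–15:30.
Common window lengths: 40, 10, 40, 30, 20 min; longest is 40.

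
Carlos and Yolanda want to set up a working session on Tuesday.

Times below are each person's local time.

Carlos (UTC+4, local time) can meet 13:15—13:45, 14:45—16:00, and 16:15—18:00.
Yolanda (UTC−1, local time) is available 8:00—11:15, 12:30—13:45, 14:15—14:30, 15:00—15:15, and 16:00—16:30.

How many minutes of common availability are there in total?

Carlos → UTC: 09:15–09:45, 10:45–12:00, 12:15–14:00.
Yolanda → UTC: 09:00–12:15, 13:30–14:45, 15:15–15:30, 16:00–16:15, 17:00–17:30.
Carlos ∩ Yolanda: 09:15–09:45, 10:45–12:00, 13:30–14:00.
Total common minutes: 30 + 75 + 30 = 135.

135 minutes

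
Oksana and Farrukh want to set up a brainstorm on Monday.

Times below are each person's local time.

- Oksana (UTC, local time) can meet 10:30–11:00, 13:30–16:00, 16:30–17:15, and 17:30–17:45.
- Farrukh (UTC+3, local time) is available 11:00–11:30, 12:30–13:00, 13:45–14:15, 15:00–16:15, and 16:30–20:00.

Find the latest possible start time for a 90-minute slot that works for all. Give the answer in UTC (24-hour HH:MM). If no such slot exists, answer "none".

14:30

Oksana → UTC: 10:30–11:00, 13:30–16:00, 16:30–17:15, 17:30–17:45.
Farrukh → UTC: 08:00–08:30, 09:30–10:00, 10:45–11:15, 12:00–13:15, 13:30–17:00.
Oksana ∩ Farrukh: 10:45–11:00, 13:30–16:00, 16:30–17:00.
Windows ≥ 90 min: 13:30–16:00.
Latest start in the last window 13:30–16:00 is 16:00 − 90 min = 14:30.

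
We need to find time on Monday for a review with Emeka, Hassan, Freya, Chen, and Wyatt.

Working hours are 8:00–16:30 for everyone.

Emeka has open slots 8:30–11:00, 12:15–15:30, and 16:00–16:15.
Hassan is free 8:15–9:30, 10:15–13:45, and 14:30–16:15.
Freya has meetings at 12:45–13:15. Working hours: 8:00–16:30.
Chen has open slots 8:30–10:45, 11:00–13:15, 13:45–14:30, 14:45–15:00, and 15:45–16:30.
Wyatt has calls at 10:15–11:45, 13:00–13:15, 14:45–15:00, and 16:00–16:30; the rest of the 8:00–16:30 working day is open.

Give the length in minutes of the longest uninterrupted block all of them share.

Freya free within 08:00–16:30: 08:00–12:45, 13:15–16:30.
Wyatt free within 08:00–16:30: 08:00–10:15, 11:45–13:00, 13:15–14:45, 15:00–16:00.
Emeka ∩ Hassan: 08:30–09:30, 10:15–11:00, 12:15–13:45, 14:30–15:30, 16:00–16:15.
Emeka ∩ Hassan ∩ Freya: 08:30–09:30, 10:15–11:00, 12:15–12:45, 13:15–13:45, 14:30–15:30, 16:00–16:15.
Emeka ∩ Hassan ∩ Freya ∩ Chen: 08:30–09:30, 10:15–10:45, 12:15–12:45, 14:45–15:00, 16:00–16:15.
Emeka ∩ Hassan ∩ Freya ∩ Chen ∩ Wyatt: 08:30–09:30, 12:15–12:45.
Common window lengths: 60, 30 min; longest is 60.

60 minutes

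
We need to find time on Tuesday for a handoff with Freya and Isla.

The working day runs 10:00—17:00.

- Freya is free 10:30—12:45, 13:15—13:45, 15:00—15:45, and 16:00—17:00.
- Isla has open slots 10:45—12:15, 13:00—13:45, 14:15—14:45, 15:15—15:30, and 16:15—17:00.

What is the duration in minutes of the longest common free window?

90 minutes

Freya ∩ Isla: 10:45–12:15, 13:15–13:45, 15:15–15:30, 16:15–17:00.
Common window lengths: 90, 30, 15, 45 min; longest is 90.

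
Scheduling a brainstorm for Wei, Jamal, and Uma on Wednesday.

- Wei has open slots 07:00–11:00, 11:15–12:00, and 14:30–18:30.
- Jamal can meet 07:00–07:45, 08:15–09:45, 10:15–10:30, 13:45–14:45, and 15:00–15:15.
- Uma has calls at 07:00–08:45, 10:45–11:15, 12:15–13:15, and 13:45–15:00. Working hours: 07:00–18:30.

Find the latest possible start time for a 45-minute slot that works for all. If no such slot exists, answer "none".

Uma free within 07:00–18:30: 08:45–10:45, 11:15–12:15, 13:15–13:45, 15:00–18:30.
Wei ∩ Jamal: 07:00–07:45, 08:15–09:45, 10:15–10:30, 14:30–14:45, 15:00–15:15.
Wei ∩ Jamal ∩ Uma: 08:45–09:45, 10:15–10:30, 15:00–15:15.
Windows ≥ 45 min: 08:45–09:45.
Latest start in the last window 08:45–09:45 is 09:45 − 45 min = 09:00.

09:00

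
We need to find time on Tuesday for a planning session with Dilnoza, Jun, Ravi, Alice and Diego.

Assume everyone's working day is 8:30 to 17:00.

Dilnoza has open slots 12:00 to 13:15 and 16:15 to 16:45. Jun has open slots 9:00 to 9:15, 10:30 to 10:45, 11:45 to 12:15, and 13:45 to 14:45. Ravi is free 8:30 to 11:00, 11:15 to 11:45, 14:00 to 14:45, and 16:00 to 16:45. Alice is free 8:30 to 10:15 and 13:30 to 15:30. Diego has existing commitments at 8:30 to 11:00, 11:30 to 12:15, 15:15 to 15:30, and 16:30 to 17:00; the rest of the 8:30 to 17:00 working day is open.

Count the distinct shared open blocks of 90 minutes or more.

Diego free within 08:30–17:00: 11:00–11:30, 12:15–15:15, 15:30–16:30.
Dilnoza ∩ Jun: 12:00–12:15.
Dilnoza ∩ Jun ∩ Ravi: (none).
Dilnoza ∩ Jun ∩ Ravi ∩ Alice: (none).
Dilnoza ∩ Jun ∩ Ravi ∩ Alice ∩ Diego: (none).
Windows ≥ 90 min: (none).
That's 0 windows.

0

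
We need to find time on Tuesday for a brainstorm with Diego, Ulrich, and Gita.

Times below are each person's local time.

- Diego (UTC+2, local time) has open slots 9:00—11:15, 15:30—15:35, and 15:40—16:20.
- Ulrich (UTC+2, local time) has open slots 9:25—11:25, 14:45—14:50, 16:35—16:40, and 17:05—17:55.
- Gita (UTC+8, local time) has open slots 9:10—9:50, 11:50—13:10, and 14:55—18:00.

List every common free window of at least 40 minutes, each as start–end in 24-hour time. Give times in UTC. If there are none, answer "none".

07:25–09:15

Diego → UTC: 07:00–09:15, 13:30–13:35, 13:40–14:20.
Ulrich → UTC: 07:25–09:25, 12:45–12:50, 14:35–14:40, 15:05–15:55.
Gita → UTC: 01:10–01:50, 03:50–05:10, 06:55–10:00.
Diego ∩ Ulrich: 07:25–09:15.
Diego ∩ Ulrich ∩ Gita: 07:25–09:15.
Windows ≥ 40 min: 07:25–09:15.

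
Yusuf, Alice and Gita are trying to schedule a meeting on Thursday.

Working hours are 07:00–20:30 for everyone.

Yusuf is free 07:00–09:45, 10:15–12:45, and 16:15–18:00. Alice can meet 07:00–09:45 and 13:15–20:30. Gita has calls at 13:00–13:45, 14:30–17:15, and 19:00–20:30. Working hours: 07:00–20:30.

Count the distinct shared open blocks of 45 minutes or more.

2

Gita free within 07:00–20:30: 07:00–13:00, 13:45–14:30, 17:15–19:00.
Yusuf ∩ Alice: 07:00–09:45, 16:15–18:00.
Yusuf ∩ Alice ∩ Gita: 07:00–09:45, 17:15–18:00.
Windows ≥ 45 min: 07:00–09:45, 17:15–18:00.
That's 2 windows.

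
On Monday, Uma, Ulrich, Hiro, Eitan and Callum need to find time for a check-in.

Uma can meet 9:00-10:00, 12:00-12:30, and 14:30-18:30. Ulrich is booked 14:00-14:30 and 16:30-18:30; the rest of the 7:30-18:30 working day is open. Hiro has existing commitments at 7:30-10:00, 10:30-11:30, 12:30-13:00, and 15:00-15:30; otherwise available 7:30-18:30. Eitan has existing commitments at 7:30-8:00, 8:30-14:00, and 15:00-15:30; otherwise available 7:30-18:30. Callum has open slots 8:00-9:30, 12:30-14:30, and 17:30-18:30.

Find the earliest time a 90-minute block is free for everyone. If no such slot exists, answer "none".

Ulrich free within 07:30–18:30: 07:30–14:00, 14:30–16:30.
Hiro free within 07:30–18:30: 10:00–10:30, 11:30–12:30, 13:00–15:00, 15:30–18:30.
Eitan free within 07:30–18:30: 08:00–08:30, 14:00–15:00, 15:30–18:30.
Uma ∩ Ulrich: 09:00–10:00, 12:00–12:30, 14:30–16:30.
Uma ∩ Ulrich ∩ Hiro: 12:00–12:30, 14:30–15:00, 15:30–16:30.
Uma ∩ Ulrich ∩ Hiro ∩ Eitan: 14:30–15:00, 15:30–16:30.
Uma ∩ Ulrich ∩ Hiro ∩ Eitan ∩ Callum: (none).
Windows ≥ 90 min: (none).

none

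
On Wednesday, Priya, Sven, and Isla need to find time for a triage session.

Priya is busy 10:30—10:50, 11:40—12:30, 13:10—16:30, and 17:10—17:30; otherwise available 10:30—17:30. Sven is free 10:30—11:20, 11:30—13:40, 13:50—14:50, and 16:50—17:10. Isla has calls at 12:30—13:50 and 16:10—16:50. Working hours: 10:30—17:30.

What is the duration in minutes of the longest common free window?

30 minutes

Priya free within 10:30–17:30: 10:50–11:40, 12:30–13:10, 16:30–17:10.
Isla free within 10:30–17:30: 10:30–12:30, 13:50–16:10, 16:50–17:30.
Priya ∩ Sven: 10:50–11:20, 11:30–11:40, 12:30–13:10, 16:50–17:10.
Priya ∩ Sven ∩ Isla: 10:50–11:20, 11:30–11:40, 16:50–17:10.
Common window lengths: 30, 10, 20 min; longest is 30.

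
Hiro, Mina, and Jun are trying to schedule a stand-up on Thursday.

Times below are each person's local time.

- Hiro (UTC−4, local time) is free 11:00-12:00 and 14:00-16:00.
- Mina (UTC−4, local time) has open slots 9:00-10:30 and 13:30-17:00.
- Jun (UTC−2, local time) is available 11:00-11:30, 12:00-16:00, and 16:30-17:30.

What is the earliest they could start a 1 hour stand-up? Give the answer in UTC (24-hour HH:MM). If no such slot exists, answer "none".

Hiro → UTC: 15:00–16:00, 18:00–20:00.
Mina → UTC: 13:00–14:30, 17:30–21:00.
Jun → UTC: 13:00–13:30, 14:00–18:00, 18:30–19:30.
Hiro ∩ Mina: 18:00–20:00.
Hiro ∩ Mina ∩ Jun: 18:30–19:30.
Windows ≥ 60 min: 18:30–19:30.
Earliest such window starts at 18:30.

18:30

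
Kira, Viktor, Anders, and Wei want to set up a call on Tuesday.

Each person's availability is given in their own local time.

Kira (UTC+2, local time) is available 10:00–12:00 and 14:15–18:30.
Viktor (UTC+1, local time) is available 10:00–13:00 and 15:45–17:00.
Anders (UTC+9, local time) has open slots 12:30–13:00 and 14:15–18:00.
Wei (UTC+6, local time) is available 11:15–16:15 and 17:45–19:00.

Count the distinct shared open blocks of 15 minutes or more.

0

Kira → UTC: 08:00–10:00, 12:15–16:30.
Viktor → UTC: 09:00–12:00, 14:45–16:00.
Anders → UTC: 03:30–04:00, 05:15–09:00.
Wei → UTC: 05:15–10:15, 11:45–13:00.
Kira ∩ Viktor: 09:00–10:00, 14:45–16:00.
Kira ∩ Viktor ∩ Anders: (none).
Kira ∩ Viktor ∩ Anders ∩ Wei: (none).
Windows ≥ 15 min: (none).
That's 0 windows.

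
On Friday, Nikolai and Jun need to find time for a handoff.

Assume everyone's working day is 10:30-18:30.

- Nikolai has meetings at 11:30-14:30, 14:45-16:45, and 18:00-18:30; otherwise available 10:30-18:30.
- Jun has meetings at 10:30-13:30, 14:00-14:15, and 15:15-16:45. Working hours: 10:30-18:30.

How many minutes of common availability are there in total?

90 minutes

Nikolai free within 10:30–18:30: 10:30–11:30, 14:30–14:45, 16:45–18:00.
Jun free within 10:30–18:30: 13:30–14:00, 14:15–15:15, 16:45–18:30.
Nikolai ∩ Jun: 14:30–14:45, 16:45–18:00.
Total common minutes: 15 + 75 = 90.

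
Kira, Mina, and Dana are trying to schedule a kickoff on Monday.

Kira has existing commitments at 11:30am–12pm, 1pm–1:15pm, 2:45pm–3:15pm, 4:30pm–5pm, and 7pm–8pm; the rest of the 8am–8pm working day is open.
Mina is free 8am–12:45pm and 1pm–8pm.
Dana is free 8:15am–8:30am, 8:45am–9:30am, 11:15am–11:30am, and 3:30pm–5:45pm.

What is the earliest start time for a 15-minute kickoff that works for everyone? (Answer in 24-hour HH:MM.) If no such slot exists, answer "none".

Kira free within 08:00–20:00: 08:00–11:30, 12:00–13:00, 13:15–14:45, 15:15–16:30, 17:00–19:00.
Kira ∩ Mina: 08:00–11:30, 12:00–12:45, 13:15–14:45, 15:15–16:30, 17:00–19:00.
Kira ∩ Mina ∩ Dana: 08:15–08:30, 08:45–09:30, 11:15–11:30, 15:30–16:30, 17:00–17:45.
Windows ≥ 15 min: 08:15–08:30, 08:45–09:30, 11:15–11:30, 15:30–16:30, 17:00–17:45.
Earliest such window starts at 08:15.

08:15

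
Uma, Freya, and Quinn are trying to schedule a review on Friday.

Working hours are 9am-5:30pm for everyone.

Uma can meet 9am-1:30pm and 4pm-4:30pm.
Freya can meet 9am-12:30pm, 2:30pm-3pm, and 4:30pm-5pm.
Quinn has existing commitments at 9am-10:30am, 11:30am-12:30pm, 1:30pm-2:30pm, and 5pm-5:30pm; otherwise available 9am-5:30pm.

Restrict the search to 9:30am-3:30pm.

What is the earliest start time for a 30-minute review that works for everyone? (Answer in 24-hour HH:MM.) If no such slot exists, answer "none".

Quinn free within 09:00–17:30: 10:30–11:30, 12:30–13:30, 14:30–17:00.
Uma ∩ Freya: 09:00–12:30.
Uma ∩ Freya ∩ Quinn: 10:30–11:30.
Restricted to 09:30–15:30: 10:30–11:30.
Windows ≥ 30 min: 10:30–11:30.
Earliest such window starts at 10:30.

10:30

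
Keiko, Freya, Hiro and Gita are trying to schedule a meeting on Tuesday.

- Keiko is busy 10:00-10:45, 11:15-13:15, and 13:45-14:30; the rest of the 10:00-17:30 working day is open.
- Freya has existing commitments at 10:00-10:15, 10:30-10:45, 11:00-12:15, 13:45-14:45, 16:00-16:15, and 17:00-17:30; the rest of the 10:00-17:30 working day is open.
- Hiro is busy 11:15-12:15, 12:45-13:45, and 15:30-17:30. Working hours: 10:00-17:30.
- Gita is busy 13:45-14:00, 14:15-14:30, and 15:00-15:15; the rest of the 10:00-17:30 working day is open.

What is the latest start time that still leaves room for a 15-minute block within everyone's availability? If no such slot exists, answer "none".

15:15

Keiko free within 10:00–17:30: 10:45–11:15, 13:15–13:45, 14:30–17:30.
Freya free within 10:00–17:30: 10:15–10:30, 10:45–11:00, 12:15–13:45, 14:45–16:00, 16:15–17:00.
Hiro free within 10:00–17:30: 10:00–11:15, 12:15–12:45, 13:45–15:30.
Gita free within 10:00–17:30: 10:00–13:45, 14:00–14:15, 14:30–15:00, 15:15–17:30.
Keiko ∩ Freya: 10:45–11:00, 13:15–13:45, 14:45–16:00, 16:15–17:00.
Keiko ∩ Freya ∩ Hiro: 10:45–11:00, 14:45–15:30.
Keiko ∩ Freya ∩ Hiro ∩ Gita: 10:45–11:00, 14:45–15:00, 15:15–15:30.
Windows ≥ 15 min: 10:45–11:00, 14:45–15:00, 15:15–15:30.
Latest start in the last window 15:15–15:30 is 15:30 − 15 min = 15:15.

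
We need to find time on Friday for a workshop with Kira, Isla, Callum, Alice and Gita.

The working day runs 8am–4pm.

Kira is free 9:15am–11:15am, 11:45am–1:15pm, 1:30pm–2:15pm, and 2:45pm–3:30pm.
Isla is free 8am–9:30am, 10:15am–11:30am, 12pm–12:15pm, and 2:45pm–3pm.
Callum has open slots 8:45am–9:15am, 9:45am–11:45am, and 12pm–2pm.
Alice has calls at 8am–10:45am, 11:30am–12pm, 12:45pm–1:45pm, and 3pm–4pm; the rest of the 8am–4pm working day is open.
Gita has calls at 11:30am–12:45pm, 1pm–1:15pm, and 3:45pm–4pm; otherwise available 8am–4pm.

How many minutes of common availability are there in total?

30 minutes

Alice free within 08:00–16:00: 10:45–11:30, 12:00–12:45, 13:45–15:00.
Gita free within 08:00–16:00: 08:00–11:30, 12:45–13:00, 13:15–15:45.
Kira ∩ Isla: 09:15–09:30, 10:15–11:15, 12:00–12:15, 14:45–15:00.
Kira ∩ Isla ∩ Callum: 10:15–11:15, 12:00–12:15.
Kira ∩ Isla ∩ Callum ∩ Alice: 10:45–11:15, 12:00–12:15.
Kira ∩ Isla ∩ Callum ∩ Alice ∩ Gita: 10:45–11:15.
Total common minutes: 30.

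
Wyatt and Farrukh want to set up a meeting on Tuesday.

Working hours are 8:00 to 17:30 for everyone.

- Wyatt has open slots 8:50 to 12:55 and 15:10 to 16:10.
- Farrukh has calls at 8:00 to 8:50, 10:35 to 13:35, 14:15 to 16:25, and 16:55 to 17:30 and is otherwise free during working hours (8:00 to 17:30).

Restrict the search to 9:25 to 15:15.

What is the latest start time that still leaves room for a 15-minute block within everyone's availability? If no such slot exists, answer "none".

Farrukh free within 08:00–17:30: 08:50–10:35, 13:35–14:15, 16:25–16:55.
Wyatt ∩ Farrukh: 08:50–10:35.
Restricted to 09:25–15:15: 09:25–10:35.
Windows ≥ 15 min: 09:25–10:35.
Latest start in the last window 09:25–10:35 is 10:35 − 15 min = 10:20.

10:20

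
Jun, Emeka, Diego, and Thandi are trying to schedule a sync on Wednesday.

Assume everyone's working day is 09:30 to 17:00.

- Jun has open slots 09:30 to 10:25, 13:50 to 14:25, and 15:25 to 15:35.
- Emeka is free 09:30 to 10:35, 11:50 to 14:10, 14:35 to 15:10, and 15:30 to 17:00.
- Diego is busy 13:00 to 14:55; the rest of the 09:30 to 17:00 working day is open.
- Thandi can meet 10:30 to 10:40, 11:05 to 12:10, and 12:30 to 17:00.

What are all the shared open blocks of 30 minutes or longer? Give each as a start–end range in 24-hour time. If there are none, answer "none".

none

Diego free within 09:30–17:00: 09:30–13:00, 14:55–17:00.
Jun ∩ Emeka: 09:30–10:25, 13:50–14:10, 15:30–15:35.
Jun ∩ Emeka ∩ Diego: 09:30–10:25, 15:30–15:35.
Jun ∩ Emeka ∩ Diego ∩ Thandi: 15:30–15:35.
Windows ≥ 30 min: (none).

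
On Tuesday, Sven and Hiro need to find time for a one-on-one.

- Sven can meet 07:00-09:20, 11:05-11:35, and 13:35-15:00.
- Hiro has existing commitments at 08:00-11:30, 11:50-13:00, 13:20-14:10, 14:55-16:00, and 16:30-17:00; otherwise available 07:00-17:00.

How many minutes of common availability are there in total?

Hiro free within 07:00–17:00: 07:00–08:00, 11:30–11:50, 13:00–13:20, 14:10–14:55, 16:00–16:30.
Sven ∩ Hiro: 07:00–08:00, 11:30–11:35, 14:10–14:55.
Total common minutes: 60 + 5 + 45 = 110.

110 minutes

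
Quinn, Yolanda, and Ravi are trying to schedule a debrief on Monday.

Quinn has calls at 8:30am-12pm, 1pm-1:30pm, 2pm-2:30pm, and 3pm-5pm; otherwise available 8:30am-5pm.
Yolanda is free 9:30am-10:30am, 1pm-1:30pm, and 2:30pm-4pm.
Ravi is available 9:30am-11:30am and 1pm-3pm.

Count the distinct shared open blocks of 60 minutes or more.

0

Quinn free within 08:30–17:00: 12:00–13:00, 13:30–14:00, 14:30–15:00.
Quinn ∩ Yolanda: 14:30–15:00.
Quinn ∩ Yolanda ∩ Ravi: 14:30–15:00.
Windows ≥ 60 min: (none).
That's 0 windows.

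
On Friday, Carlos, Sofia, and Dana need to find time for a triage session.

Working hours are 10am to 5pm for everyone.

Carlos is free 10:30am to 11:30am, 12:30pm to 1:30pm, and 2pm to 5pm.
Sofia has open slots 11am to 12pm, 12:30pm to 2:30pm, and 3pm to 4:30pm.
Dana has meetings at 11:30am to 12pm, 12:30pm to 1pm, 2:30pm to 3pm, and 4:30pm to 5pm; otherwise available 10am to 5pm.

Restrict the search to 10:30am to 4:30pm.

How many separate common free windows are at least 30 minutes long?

Dana free within 10:00–17:00: 10:00–11:30, 12:00–12:30, 13:00–14:30, 15:00–16:30.
Carlos ∩ Sofia: 11:00–11:30, 12:30–13:30, 14:00–14:30, 15:00–16:30.
Carlos ∩ Sofia ∩ Dana: 11:00–11:30, 13:00–13:30, 14:00–14:30, 15:00–16:30.
Restricted to 10:30–16:30: 11:00–11:30, 13:00–13:30, 14:00–14:30, 15:00–16:30.
Windows ≥ 30 min: 11:00–11:30, 13:00–13:30, 14:00–14:30, 15:00–16:30.
That's 4 windows.

4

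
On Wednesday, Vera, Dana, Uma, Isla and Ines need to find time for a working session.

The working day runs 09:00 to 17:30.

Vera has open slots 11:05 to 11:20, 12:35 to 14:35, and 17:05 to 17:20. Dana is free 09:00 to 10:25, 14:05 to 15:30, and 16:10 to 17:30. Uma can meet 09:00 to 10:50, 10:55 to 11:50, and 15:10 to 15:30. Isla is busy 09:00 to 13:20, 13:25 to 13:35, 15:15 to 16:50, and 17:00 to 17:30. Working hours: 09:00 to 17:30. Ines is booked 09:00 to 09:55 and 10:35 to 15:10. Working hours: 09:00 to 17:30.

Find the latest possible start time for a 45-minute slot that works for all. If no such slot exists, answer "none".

Isla free within 09:00–17:30: 13:20–13:25, 13:35–15:15, 16:50–17:00.
Ines free within 09:00–17:30: 09:55–10:35, 15:10–17:30.
Vera ∩ Dana: 14:05–14:35, 17:05–17:20.
Vera ∩ Dana ∩ Uma: (none).
Vera ∩ Dana ∩ Uma ∩ Isla: (none).
Vera ∩ Dana ∩ Uma ∩ Isla ∩ Ines: (none).
Windows ≥ 45 min: (none).

none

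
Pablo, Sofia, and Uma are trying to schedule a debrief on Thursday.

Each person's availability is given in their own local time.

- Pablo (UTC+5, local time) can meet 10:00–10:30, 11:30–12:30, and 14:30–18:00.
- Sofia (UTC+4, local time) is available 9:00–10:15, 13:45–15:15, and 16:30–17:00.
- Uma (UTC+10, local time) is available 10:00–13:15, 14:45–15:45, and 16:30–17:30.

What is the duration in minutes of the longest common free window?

Pablo → UTC: 05:00–05:30, 06:30–07:30, 09:30–13:00.
Sofia → UTC: 05:00–06:15, 09:45–11:15, 12:30–13:00.
Uma → UTC: 00:00–03:15, 04:45–05:45, 06:30–07:30.
Pablo ∩ Sofia: 05:00–05:30, 09:45–11:15, 12:30–13:00.
Pablo ∩ Sofia ∩ Uma: 05:00–05:30.
Single common window of 30 minutes.

30 minutes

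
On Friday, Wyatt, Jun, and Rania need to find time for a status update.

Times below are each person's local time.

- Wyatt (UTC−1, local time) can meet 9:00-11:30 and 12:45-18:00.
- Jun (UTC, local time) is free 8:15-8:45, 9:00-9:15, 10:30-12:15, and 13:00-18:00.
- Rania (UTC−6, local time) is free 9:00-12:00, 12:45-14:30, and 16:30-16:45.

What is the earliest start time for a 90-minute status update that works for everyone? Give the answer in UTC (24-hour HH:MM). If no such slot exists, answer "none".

Wyatt → UTC: 10:00–12:30, 13:45–19:00.
Jun → UTC: 08:15–08:45, 09:00–09:15, 10:30–12:15, 13:00–18:00.
Rania → UTC: 15:00–18:00, 18:45–20:30, 22:30–22:45.
Wyatt ∩ Jun: 10:30–12:15, 13:45–18:00.
Wyatt ∩ Jun ∩ Rania: 15:00–18:00.
Windows ≥ 90 min: 15:00–18:00.
Earliest such window starts at 15:00.

15:00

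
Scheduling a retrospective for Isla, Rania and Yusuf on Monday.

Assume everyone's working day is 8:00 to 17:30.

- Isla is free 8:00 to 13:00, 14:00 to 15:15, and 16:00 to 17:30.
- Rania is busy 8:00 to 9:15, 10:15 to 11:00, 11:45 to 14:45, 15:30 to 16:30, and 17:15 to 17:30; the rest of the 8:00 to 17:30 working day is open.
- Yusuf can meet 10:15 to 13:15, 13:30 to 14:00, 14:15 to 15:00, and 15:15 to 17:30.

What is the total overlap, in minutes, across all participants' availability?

105 minutes

Rania free within 08:00–17:30: 09:15–10:15, 11:00–11:45, 14:45–15:30, 16:30–17:15.
Isla ∩ Rania: 09:15–10:15, 11:00–11:45, 14:45–15:15, 16:30–17:15.
Isla ∩ Rania ∩ Yusuf: 11:00–11:45, 14:45–15:00, 16:30–17:15.
Total common minutes: 45 + 15 + 45 = 105.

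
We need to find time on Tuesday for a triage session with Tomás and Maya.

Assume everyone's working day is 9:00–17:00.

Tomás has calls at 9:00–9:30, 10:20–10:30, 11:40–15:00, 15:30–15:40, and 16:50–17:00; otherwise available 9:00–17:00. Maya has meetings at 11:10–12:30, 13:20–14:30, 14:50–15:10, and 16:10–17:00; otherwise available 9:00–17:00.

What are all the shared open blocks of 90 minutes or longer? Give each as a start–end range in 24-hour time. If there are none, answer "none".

none

Tomás free within 09:00–17:00: 09:30–10:20, 10:30–11:40, 15:00–15:30, 15:40–16:50.
Maya free within 09:00–17:00: 09:00–11:10, 12:30–13:20, 14:30–14:50, 15:10–16:10.
Tomás ∩ Maya: 09:30–10:20, 10:30–11:10, 15:10–15:30, 15:40–16:10.
Windows ≥ 90 min: (none).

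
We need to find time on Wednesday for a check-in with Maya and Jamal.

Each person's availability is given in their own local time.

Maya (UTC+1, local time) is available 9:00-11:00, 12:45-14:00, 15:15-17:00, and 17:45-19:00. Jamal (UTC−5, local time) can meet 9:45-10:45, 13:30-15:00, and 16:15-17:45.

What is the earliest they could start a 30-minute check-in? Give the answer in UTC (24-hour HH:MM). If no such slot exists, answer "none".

14:45

Maya → UTC: 08:00–10:00, 11:45–13:00, 14:15–16:00, 16:45–18:00.
Jamal → UTC: 14:45–15:45, 18:30–20:00, 21:15–22:45.
Maya ∩ Jamal: 14:45–15:45.
Windows ≥ 30 min: 14:45–15:45.
Earliest such window starts at 14:45.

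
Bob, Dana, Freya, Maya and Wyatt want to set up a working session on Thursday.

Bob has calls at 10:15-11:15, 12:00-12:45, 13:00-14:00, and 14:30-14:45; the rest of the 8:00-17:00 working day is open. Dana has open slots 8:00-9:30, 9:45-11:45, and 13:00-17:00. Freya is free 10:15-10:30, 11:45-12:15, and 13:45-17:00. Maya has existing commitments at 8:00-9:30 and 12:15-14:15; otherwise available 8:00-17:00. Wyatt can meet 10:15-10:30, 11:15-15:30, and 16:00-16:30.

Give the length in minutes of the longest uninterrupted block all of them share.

Bob free within 08:00–17:00: 08:00–10:15, 11:15–12:00, 12:45–13:00, 14:00–14:30, 14:45–17:00.
Maya free within 08:00–17:00: 09:30–12:15, 14:15–17:00.
Bob ∩ Dana: 08:00–09:30, 09:45–10:15, 11:15–11:45, 14:00–14:30, 14:45–17:00.
Bob ∩ Dana ∩ Freya: 14:00–14:30, 14:45–17:00.
Bob ∩ Dana ∩ Freya ∩ Maya: 14:15–14:30, 14:45–17:00.
Bob ∩ Dana ∩ Freya ∩ Maya ∩ Wyatt: 14:15–14:30, 14:45–15:30, 16:00–16:30.
Common window lengths: 15, 45, 30 min; longest is 45.

45 minutes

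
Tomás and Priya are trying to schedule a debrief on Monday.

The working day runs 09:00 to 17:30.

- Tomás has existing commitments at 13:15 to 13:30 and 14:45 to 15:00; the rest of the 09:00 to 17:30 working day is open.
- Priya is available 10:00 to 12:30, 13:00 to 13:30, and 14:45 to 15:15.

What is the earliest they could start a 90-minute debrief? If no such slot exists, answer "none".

10:00

Tomás free within 09:00–17:30: 09:00–13:15, 13:30–14:45, 15:00–17:30.
Tomás ∩ Priya: 10:00–12:30, 13:00–13:15, 15:00–15:15.
Windows ≥ 90 min: 10:00–12:30.
Earliest such window starts at 10:00.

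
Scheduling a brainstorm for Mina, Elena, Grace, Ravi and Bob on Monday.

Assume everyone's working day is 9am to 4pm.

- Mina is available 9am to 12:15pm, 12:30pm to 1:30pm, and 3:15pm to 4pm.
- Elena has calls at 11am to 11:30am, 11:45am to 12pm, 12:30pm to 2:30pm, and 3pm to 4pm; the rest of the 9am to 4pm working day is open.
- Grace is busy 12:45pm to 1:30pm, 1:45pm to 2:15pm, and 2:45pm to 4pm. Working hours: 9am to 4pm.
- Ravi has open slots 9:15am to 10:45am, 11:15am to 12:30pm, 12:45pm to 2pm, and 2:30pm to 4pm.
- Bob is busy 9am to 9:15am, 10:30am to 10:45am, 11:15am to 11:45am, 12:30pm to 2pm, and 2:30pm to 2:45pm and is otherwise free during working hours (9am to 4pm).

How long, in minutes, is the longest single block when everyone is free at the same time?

75 minutes

Elena free within 09:00–16:00: 09:00–11:00, 11:30–11:45, 12:00–12:30, 14:30–15:00.
Grace free within 09:00–16:00: 09:00–12:45, 13:30–13:45, 14:15–14:45.
Bob free within 09:00–16:00: 09:15–10:30, 10:45–11:15, 11:45–12:30, 14:00–14:30, 14:45–16:00.
Mina ∩ Elena: 09:00–11:00, 11:30–11:45, 12:00–12:15.
Mina ∩ Elena ∩ Grace: 09:00–11:00, 11:30–11:45, 12:00–12:15.
Mina ∩ Elena ∩ Grace ∩ Ravi: 09:15–10:45, 11:30–11:45, 12:00–12:15.
Mina ∩ Elena ∩ Grace ∩ Ravi ∩ Bob: 09:15–10:30, 12:00–12:15.
Common window lengths: 75, 15 min; longest is 75.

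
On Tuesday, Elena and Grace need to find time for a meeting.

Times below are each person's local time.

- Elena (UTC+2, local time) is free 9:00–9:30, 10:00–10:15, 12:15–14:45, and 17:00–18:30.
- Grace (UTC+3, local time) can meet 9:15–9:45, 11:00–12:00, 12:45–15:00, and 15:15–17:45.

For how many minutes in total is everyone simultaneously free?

Elena → UTC: 07:00–07:30, 08:00–08:15, 10:15–12:45, 15:00–16:30.
Grace → UTC: 06:15–06:45, 08:00–09:00, 09:45–12:00, 12:15–14:45.
Elena ∩ Grace: 08:00–08:15, 10:15–12:00, 12:15–12:45.
Total common minutes: 15 + 105 + 30 = 150.

150 minutes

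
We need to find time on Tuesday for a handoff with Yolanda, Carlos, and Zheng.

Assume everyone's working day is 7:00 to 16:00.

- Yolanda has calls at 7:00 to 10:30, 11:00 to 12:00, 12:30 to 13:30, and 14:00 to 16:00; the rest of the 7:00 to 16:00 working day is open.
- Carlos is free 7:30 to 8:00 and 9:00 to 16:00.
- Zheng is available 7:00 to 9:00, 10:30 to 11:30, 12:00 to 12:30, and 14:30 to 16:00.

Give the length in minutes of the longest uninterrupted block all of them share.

30 minutes

Yolanda free within 07:00–16:00: 10:30–11:00, 12:00–12:30, 13:30–14:00.
Yolanda ∩ Carlos: 10:30–11:00, 12:00–12:30, 13:30–14:00.
Yolanda ∩ Carlos ∩ Zheng: 10:30–11:00, 12:00–12:30.
Common window lengths: 30, 30 min; longest is 30.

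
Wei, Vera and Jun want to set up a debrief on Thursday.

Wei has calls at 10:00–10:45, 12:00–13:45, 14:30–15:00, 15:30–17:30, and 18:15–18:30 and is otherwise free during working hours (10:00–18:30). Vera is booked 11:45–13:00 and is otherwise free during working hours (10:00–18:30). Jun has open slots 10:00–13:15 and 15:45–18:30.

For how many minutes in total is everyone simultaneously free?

Wei free within 10:00–18:30: 10:45–12:00, 13:45–14:30, 15:00–15:30, 17:30–18:15.
Vera free within 10:00–18:30: 10:00–11:45, 13:00–18:30.
Wei ∩ Vera: 10:45–11:45, 13:45–14:30, 15:00–15:30, 17:30–18:15.
Wei ∩ Vera ∩ Jun: 10:45–11:45, 17:30–18:15.
Total common minutes: 60 + 45 = 105.

105 minutes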